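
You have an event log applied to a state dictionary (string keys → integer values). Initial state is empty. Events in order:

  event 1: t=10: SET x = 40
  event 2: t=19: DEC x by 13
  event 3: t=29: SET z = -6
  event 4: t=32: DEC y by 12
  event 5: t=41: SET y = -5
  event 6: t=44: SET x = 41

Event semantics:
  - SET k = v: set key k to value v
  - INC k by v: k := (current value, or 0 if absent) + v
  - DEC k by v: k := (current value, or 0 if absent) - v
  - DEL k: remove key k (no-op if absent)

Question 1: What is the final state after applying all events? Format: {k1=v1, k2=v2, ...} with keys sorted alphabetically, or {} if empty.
  after event 1 (t=10: SET x = 40): {x=40}
  after event 2 (t=19: DEC x by 13): {x=27}
  after event 3 (t=29: SET z = -6): {x=27, z=-6}
  after event 4 (t=32: DEC y by 12): {x=27, y=-12, z=-6}
  after event 5 (t=41: SET y = -5): {x=27, y=-5, z=-6}
  after event 6 (t=44: SET x = 41): {x=41, y=-5, z=-6}

Answer: {x=41, y=-5, z=-6}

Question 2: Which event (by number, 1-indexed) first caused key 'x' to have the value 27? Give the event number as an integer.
Answer: 2

Derivation:
Looking for first event where x becomes 27:
  event 1: x = 40
  event 2: x 40 -> 27  <-- first match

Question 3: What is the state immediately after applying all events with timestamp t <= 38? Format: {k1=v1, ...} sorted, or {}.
Answer: {x=27, y=-12, z=-6}

Derivation:
Apply events with t <= 38 (4 events):
  after event 1 (t=10: SET x = 40): {x=40}
  after event 2 (t=19: DEC x by 13): {x=27}
  after event 3 (t=29: SET z = -6): {x=27, z=-6}
  after event 4 (t=32: DEC y by 12): {x=27, y=-12, z=-6}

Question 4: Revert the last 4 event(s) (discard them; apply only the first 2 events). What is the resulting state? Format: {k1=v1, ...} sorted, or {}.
Keep first 2 events (discard last 4):
  after event 1 (t=10: SET x = 40): {x=40}
  after event 2 (t=19: DEC x by 13): {x=27}

Answer: {x=27}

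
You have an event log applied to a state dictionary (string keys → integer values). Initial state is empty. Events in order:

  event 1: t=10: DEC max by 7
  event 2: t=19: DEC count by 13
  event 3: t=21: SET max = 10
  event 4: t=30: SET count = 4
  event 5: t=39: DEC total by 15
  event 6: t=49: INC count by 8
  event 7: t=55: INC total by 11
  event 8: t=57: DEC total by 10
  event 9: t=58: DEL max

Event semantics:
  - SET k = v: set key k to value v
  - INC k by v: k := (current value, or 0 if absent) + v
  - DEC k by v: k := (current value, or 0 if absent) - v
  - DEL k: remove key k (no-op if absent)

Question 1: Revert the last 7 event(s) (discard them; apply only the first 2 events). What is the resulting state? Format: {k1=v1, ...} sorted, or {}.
Keep first 2 events (discard last 7):
  after event 1 (t=10: DEC max by 7): {max=-7}
  after event 2 (t=19: DEC count by 13): {count=-13, max=-7}

Answer: {count=-13, max=-7}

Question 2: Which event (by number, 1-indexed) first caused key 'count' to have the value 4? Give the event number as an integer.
Answer: 4

Derivation:
Looking for first event where count becomes 4:
  event 2: count = -13
  event 3: count = -13
  event 4: count -13 -> 4  <-- first match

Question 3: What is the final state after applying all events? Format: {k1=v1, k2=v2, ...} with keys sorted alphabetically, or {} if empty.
Answer: {count=12, total=-14}

Derivation:
  after event 1 (t=10: DEC max by 7): {max=-7}
  after event 2 (t=19: DEC count by 13): {count=-13, max=-7}
  after event 3 (t=21: SET max = 10): {count=-13, max=10}
  after event 4 (t=30: SET count = 4): {count=4, max=10}
  after event 5 (t=39: DEC total by 15): {count=4, max=10, total=-15}
  after event 6 (t=49: INC count by 8): {count=12, max=10, total=-15}
  after event 7 (t=55: INC total by 11): {count=12, max=10, total=-4}
  after event 8 (t=57: DEC total by 10): {count=12, max=10, total=-14}
  after event 9 (t=58: DEL max): {count=12, total=-14}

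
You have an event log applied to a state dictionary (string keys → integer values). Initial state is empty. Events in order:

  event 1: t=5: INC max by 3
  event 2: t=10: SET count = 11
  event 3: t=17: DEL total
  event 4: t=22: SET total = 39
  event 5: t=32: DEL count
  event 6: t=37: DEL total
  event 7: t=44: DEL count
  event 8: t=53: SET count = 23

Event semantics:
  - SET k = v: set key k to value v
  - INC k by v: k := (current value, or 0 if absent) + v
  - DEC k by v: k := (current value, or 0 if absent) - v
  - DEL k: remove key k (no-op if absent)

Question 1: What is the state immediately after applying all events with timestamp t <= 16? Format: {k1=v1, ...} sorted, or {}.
Apply events with t <= 16 (2 events):
  after event 1 (t=5: INC max by 3): {max=3}
  after event 2 (t=10: SET count = 11): {count=11, max=3}

Answer: {count=11, max=3}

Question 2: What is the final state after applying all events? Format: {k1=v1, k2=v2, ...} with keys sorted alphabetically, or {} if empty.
Answer: {count=23, max=3}

Derivation:
  after event 1 (t=5: INC max by 3): {max=3}
  after event 2 (t=10: SET count = 11): {count=11, max=3}
  after event 3 (t=17: DEL total): {count=11, max=3}
  after event 4 (t=22: SET total = 39): {count=11, max=3, total=39}
  after event 5 (t=32: DEL count): {max=3, total=39}
  after event 6 (t=37: DEL total): {max=3}
  after event 7 (t=44: DEL count): {max=3}
  after event 8 (t=53: SET count = 23): {count=23, max=3}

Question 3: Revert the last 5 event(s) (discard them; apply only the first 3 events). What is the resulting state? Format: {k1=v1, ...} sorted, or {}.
Keep first 3 events (discard last 5):
  after event 1 (t=5: INC max by 3): {max=3}
  after event 2 (t=10: SET count = 11): {count=11, max=3}
  after event 3 (t=17: DEL total): {count=11, max=3}

Answer: {count=11, max=3}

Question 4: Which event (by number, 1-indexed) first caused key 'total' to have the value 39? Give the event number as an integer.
Looking for first event where total becomes 39:
  event 4: total (absent) -> 39  <-- first match

Answer: 4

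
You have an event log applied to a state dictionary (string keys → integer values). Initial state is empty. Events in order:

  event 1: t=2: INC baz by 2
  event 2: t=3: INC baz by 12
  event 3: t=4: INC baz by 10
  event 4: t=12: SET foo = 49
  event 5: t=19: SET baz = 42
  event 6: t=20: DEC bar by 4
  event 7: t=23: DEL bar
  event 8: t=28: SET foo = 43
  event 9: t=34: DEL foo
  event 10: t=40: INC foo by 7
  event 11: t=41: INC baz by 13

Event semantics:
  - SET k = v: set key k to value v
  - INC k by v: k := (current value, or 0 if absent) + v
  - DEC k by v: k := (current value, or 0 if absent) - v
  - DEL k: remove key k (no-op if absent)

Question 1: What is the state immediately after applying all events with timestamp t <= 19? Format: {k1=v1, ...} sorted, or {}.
Apply events with t <= 19 (5 events):
  after event 1 (t=2: INC baz by 2): {baz=2}
  after event 2 (t=3: INC baz by 12): {baz=14}
  after event 3 (t=4: INC baz by 10): {baz=24}
  after event 4 (t=12: SET foo = 49): {baz=24, foo=49}
  after event 5 (t=19: SET baz = 42): {baz=42, foo=49}

Answer: {baz=42, foo=49}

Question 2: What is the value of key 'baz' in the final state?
Answer: 55

Derivation:
Track key 'baz' through all 11 events:
  event 1 (t=2: INC baz by 2): baz (absent) -> 2
  event 2 (t=3: INC baz by 12): baz 2 -> 14
  event 3 (t=4: INC baz by 10): baz 14 -> 24
  event 4 (t=12: SET foo = 49): baz unchanged
  event 5 (t=19: SET baz = 42): baz 24 -> 42
  event 6 (t=20: DEC bar by 4): baz unchanged
  event 7 (t=23: DEL bar): baz unchanged
  event 8 (t=28: SET foo = 43): baz unchanged
  event 9 (t=34: DEL foo): baz unchanged
  event 10 (t=40: INC foo by 7): baz unchanged
  event 11 (t=41: INC baz by 13): baz 42 -> 55
Final: baz = 55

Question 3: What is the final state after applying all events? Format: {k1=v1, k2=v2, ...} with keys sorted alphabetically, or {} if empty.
Answer: {baz=55, foo=7}

Derivation:
  after event 1 (t=2: INC baz by 2): {baz=2}
  after event 2 (t=3: INC baz by 12): {baz=14}
  after event 3 (t=4: INC baz by 10): {baz=24}
  after event 4 (t=12: SET foo = 49): {baz=24, foo=49}
  after event 5 (t=19: SET baz = 42): {baz=42, foo=49}
  after event 6 (t=20: DEC bar by 4): {bar=-4, baz=42, foo=49}
  after event 7 (t=23: DEL bar): {baz=42, foo=49}
  after event 8 (t=28: SET foo = 43): {baz=42, foo=43}
  after event 9 (t=34: DEL foo): {baz=42}
  after event 10 (t=40: INC foo by 7): {baz=42, foo=7}
  after event 11 (t=41: INC baz by 13): {baz=55, foo=7}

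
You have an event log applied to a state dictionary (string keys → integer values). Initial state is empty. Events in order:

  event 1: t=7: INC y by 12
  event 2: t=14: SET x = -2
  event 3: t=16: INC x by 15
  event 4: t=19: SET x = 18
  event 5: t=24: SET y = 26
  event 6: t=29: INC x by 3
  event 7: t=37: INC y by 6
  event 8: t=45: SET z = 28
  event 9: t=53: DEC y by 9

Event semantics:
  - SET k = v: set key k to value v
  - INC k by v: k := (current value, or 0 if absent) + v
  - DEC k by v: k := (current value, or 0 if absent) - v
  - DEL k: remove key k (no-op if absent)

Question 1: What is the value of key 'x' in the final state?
Track key 'x' through all 9 events:
  event 1 (t=7: INC y by 12): x unchanged
  event 2 (t=14: SET x = -2): x (absent) -> -2
  event 3 (t=16: INC x by 15): x -2 -> 13
  event 4 (t=19: SET x = 18): x 13 -> 18
  event 5 (t=24: SET y = 26): x unchanged
  event 6 (t=29: INC x by 3): x 18 -> 21
  event 7 (t=37: INC y by 6): x unchanged
  event 8 (t=45: SET z = 28): x unchanged
  event 9 (t=53: DEC y by 9): x unchanged
Final: x = 21

Answer: 21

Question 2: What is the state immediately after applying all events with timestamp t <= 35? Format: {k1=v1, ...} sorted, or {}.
Apply events with t <= 35 (6 events):
  after event 1 (t=7: INC y by 12): {y=12}
  after event 2 (t=14: SET x = -2): {x=-2, y=12}
  after event 3 (t=16: INC x by 15): {x=13, y=12}
  after event 4 (t=19: SET x = 18): {x=18, y=12}
  after event 5 (t=24: SET y = 26): {x=18, y=26}
  after event 6 (t=29: INC x by 3): {x=21, y=26}

Answer: {x=21, y=26}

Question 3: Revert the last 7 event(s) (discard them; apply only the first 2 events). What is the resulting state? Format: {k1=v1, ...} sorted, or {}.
Answer: {x=-2, y=12}

Derivation:
Keep first 2 events (discard last 7):
  after event 1 (t=7: INC y by 12): {y=12}
  after event 2 (t=14: SET x = -2): {x=-2, y=12}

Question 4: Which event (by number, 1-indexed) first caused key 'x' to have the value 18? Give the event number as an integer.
Answer: 4

Derivation:
Looking for first event where x becomes 18:
  event 2: x = -2
  event 3: x = 13
  event 4: x 13 -> 18  <-- first match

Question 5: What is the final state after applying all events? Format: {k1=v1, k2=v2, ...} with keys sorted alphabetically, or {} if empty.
Answer: {x=21, y=23, z=28}

Derivation:
  after event 1 (t=7: INC y by 12): {y=12}
  after event 2 (t=14: SET x = -2): {x=-2, y=12}
  after event 3 (t=16: INC x by 15): {x=13, y=12}
  after event 4 (t=19: SET x = 18): {x=18, y=12}
  after event 5 (t=24: SET y = 26): {x=18, y=26}
  after event 6 (t=29: INC x by 3): {x=21, y=26}
  after event 7 (t=37: INC y by 6): {x=21, y=32}
  after event 8 (t=45: SET z = 28): {x=21, y=32, z=28}
  after event 9 (t=53: DEC y by 9): {x=21, y=23, z=28}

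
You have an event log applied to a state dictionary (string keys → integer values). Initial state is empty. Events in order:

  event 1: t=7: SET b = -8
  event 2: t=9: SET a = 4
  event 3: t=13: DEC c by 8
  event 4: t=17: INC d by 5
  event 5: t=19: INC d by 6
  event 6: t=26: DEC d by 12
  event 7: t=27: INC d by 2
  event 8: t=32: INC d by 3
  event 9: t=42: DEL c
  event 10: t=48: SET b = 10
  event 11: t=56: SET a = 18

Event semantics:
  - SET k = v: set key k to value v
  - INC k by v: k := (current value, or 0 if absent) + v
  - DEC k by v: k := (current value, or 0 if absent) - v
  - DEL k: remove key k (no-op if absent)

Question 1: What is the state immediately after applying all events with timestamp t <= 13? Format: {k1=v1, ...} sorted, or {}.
Answer: {a=4, b=-8, c=-8}

Derivation:
Apply events with t <= 13 (3 events):
  after event 1 (t=7: SET b = -8): {b=-8}
  after event 2 (t=9: SET a = 4): {a=4, b=-8}
  after event 3 (t=13: DEC c by 8): {a=4, b=-8, c=-8}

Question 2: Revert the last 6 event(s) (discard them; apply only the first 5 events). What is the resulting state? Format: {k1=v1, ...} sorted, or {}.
Keep first 5 events (discard last 6):
  after event 1 (t=7: SET b = -8): {b=-8}
  after event 2 (t=9: SET a = 4): {a=4, b=-8}
  after event 3 (t=13: DEC c by 8): {a=4, b=-8, c=-8}
  after event 4 (t=17: INC d by 5): {a=4, b=-8, c=-8, d=5}
  after event 5 (t=19: INC d by 6): {a=4, b=-8, c=-8, d=11}

Answer: {a=4, b=-8, c=-8, d=11}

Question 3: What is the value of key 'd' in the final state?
Track key 'd' through all 11 events:
  event 1 (t=7: SET b = -8): d unchanged
  event 2 (t=9: SET a = 4): d unchanged
  event 3 (t=13: DEC c by 8): d unchanged
  event 4 (t=17: INC d by 5): d (absent) -> 5
  event 5 (t=19: INC d by 6): d 5 -> 11
  event 6 (t=26: DEC d by 12): d 11 -> -1
  event 7 (t=27: INC d by 2): d -1 -> 1
  event 8 (t=32: INC d by 3): d 1 -> 4
  event 9 (t=42: DEL c): d unchanged
  event 10 (t=48: SET b = 10): d unchanged
  event 11 (t=56: SET a = 18): d unchanged
Final: d = 4

Answer: 4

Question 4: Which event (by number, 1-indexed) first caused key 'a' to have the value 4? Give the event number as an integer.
Looking for first event where a becomes 4:
  event 2: a (absent) -> 4  <-- first match

Answer: 2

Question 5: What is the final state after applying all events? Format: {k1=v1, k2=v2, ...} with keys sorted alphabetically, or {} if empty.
  after event 1 (t=7: SET b = -8): {b=-8}
  after event 2 (t=9: SET a = 4): {a=4, b=-8}
  after event 3 (t=13: DEC c by 8): {a=4, b=-8, c=-8}
  after event 4 (t=17: INC d by 5): {a=4, b=-8, c=-8, d=5}
  after event 5 (t=19: INC d by 6): {a=4, b=-8, c=-8, d=11}
  after event 6 (t=26: DEC d by 12): {a=4, b=-8, c=-8, d=-1}
  after event 7 (t=27: INC d by 2): {a=4, b=-8, c=-8, d=1}
  after event 8 (t=32: INC d by 3): {a=4, b=-8, c=-8, d=4}
  after event 9 (t=42: DEL c): {a=4, b=-8, d=4}
  after event 10 (t=48: SET b = 10): {a=4, b=10, d=4}
  after event 11 (t=56: SET a = 18): {a=18, b=10, d=4}

Answer: {a=18, b=10, d=4}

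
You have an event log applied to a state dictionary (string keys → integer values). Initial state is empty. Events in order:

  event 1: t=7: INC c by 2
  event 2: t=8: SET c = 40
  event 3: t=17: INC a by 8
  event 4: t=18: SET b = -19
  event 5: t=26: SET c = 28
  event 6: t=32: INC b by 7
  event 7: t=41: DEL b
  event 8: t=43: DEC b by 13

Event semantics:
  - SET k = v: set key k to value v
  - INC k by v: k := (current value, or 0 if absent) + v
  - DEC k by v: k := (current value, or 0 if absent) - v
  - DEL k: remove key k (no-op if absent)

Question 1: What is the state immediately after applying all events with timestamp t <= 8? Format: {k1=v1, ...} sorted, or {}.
Apply events with t <= 8 (2 events):
  after event 1 (t=7: INC c by 2): {c=2}
  after event 2 (t=8: SET c = 40): {c=40}

Answer: {c=40}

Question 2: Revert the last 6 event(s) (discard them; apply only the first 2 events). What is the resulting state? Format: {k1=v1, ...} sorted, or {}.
Keep first 2 events (discard last 6):
  after event 1 (t=7: INC c by 2): {c=2}
  after event 2 (t=8: SET c = 40): {c=40}

Answer: {c=40}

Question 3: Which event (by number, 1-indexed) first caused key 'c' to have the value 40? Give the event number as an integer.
Looking for first event where c becomes 40:
  event 1: c = 2
  event 2: c 2 -> 40  <-- first match

Answer: 2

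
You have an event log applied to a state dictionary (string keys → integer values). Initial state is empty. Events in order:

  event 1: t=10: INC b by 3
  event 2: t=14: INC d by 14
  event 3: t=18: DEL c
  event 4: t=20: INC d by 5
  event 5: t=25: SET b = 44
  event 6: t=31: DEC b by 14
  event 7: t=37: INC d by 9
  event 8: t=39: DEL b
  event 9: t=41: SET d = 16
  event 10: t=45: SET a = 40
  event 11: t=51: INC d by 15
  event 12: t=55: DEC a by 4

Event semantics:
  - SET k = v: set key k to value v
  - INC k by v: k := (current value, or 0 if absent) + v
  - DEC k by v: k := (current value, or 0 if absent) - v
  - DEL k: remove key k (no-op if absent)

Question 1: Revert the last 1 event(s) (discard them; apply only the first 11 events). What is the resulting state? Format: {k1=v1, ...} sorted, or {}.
Answer: {a=40, d=31}

Derivation:
Keep first 11 events (discard last 1):
  after event 1 (t=10: INC b by 3): {b=3}
  after event 2 (t=14: INC d by 14): {b=3, d=14}
  after event 3 (t=18: DEL c): {b=3, d=14}
  after event 4 (t=20: INC d by 5): {b=3, d=19}
  after event 5 (t=25: SET b = 44): {b=44, d=19}
  after event 6 (t=31: DEC b by 14): {b=30, d=19}
  after event 7 (t=37: INC d by 9): {b=30, d=28}
  after event 8 (t=39: DEL b): {d=28}
  after event 9 (t=41: SET d = 16): {d=16}
  after event 10 (t=45: SET a = 40): {a=40, d=16}
  after event 11 (t=51: INC d by 15): {a=40, d=31}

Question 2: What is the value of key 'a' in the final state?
Track key 'a' through all 12 events:
  event 1 (t=10: INC b by 3): a unchanged
  event 2 (t=14: INC d by 14): a unchanged
  event 3 (t=18: DEL c): a unchanged
  event 4 (t=20: INC d by 5): a unchanged
  event 5 (t=25: SET b = 44): a unchanged
  event 6 (t=31: DEC b by 14): a unchanged
  event 7 (t=37: INC d by 9): a unchanged
  event 8 (t=39: DEL b): a unchanged
  event 9 (t=41: SET d = 16): a unchanged
  event 10 (t=45: SET a = 40): a (absent) -> 40
  event 11 (t=51: INC d by 15): a unchanged
  event 12 (t=55: DEC a by 4): a 40 -> 36
Final: a = 36

Answer: 36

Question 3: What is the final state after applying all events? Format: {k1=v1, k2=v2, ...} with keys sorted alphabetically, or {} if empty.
Answer: {a=36, d=31}

Derivation:
  after event 1 (t=10: INC b by 3): {b=3}
  after event 2 (t=14: INC d by 14): {b=3, d=14}
  after event 3 (t=18: DEL c): {b=3, d=14}
  after event 4 (t=20: INC d by 5): {b=3, d=19}
  after event 5 (t=25: SET b = 44): {b=44, d=19}
  after event 6 (t=31: DEC b by 14): {b=30, d=19}
  after event 7 (t=37: INC d by 9): {b=30, d=28}
  after event 8 (t=39: DEL b): {d=28}
  after event 9 (t=41: SET d = 16): {d=16}
  after event 10 (t=45: SET a = 40): {a=40, d=16}
  after event 11 (t=51: INC d by 15): {a=40, d=31}
  after event 12 (t=55: DEC a by 4): {a=36, d=31}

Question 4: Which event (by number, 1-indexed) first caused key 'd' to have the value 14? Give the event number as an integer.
Looking for first event where d becomes 14:
  event 2: d (absent) -> 14  <-- first match

Answer: 2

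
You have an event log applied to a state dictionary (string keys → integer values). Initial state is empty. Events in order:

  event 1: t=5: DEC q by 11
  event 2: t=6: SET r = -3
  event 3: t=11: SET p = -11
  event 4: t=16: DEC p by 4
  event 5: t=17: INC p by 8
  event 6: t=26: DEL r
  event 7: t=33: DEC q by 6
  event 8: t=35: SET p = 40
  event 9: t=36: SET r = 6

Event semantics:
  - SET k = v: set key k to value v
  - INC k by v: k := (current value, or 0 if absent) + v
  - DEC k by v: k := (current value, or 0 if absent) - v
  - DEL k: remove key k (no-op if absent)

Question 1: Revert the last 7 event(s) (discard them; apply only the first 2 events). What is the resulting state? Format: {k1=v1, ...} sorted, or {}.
Keep first 2 events (discard last 7):
  after event 1 (t=5: DEC q by 11): {q=-11}
  after event 2 (t=6: SET r = -3): {q=-11, r=-3}

Answer: {q=-11, r=-3}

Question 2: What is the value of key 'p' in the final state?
Answer: 40

Derivation:
Track key 'p' through all 9 events:
  event 1 (t=5: DEC q by 11): p unchanged
  event 2 (t=6: SET r = -3): p unchanged
  event 3 (t=11: SET p = -11): p (absent) -> -11
  event 4 (t=16: DEC p by 4): p -11 -> -15
  event 5 (t=17: INC p by 8): p -15 -> -7
  event 6 (t=26: DEL r): p unchanged
  event 7 (t=33: DEC q by 6): p unchanged
  event 8 (t=35: SET p = 40): p -7 -> 40
  event 9 (t=36: SET r = 6): p unchanged
Final: p = 40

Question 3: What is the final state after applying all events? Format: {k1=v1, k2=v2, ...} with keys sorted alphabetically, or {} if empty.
  after event 1 (t=5: DEC q by 11): {q=-11}
  after event 2 (t=6: SET r = -3): {q=-11, r=-3}
  after event 3 (t=11: SET p = -11): {p=-11, q=-11, r=-3}
  after event 4 (t=16: DEC p by 4): {p=-15, q=-11, r=-3}
  after event 5 (t=17: INC p by 8): {p=-7, q=-11, r=-3}
  after event 6 (t=26: DEL r): {p=-7, q=-11}
  after event 7 (t=33: DEC q by 6): {p=-7, q=-17}
  after event 8 (t=35: SET p = 40): {p=40, q=-17}
  after event 9 (t=36: SET r = 6): {p=40, q=-17, r=6}

Answer: {p=40, q=-17, r=6}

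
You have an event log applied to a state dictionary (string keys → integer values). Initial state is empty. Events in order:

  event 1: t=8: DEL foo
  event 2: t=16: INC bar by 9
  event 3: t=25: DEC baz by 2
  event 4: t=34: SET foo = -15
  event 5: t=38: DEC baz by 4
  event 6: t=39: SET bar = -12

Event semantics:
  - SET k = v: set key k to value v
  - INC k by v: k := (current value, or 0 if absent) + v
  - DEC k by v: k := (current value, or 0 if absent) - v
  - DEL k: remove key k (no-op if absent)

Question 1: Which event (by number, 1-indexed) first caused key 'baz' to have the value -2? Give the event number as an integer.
Looking for first event where baz becomes -2:
  event 3: baz (absent) -> -2  <-- first match

Answer: 3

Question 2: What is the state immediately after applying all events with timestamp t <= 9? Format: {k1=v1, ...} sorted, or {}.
Answer: {}

Derivation:
Apply events with t <= 9 (1 events):
  after event 1 (t=8: DEL foo): {}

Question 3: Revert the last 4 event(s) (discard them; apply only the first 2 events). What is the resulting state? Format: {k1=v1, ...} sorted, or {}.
Keep first 2 events (discard last 4):
  after event 1 (t=8: DEL foo): {}
  after event 2 (t=16: INC bar by 9): {bar=9}

Answer: {bar=9}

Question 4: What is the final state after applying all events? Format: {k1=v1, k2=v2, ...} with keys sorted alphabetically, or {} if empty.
  after event 1 (t=8: DEL foo): {}
  after event 2 (t=16: INC bar by 9): {bar=9}
  after event 3 (t=25: DEC baz by 2): {bar=9, baz=-2}
  after event 4 (t=34: SET foo = -15): {bar=9, baz=-2, foo=-15}
  after event 5 (t=38: DEC baz by 4): {bar=9, baz=-6, foo=-15}
  after event 6 (t=39: SET bar = -12): {bar=-12, baz=-6, foo=-15}

Answer: {bar=-12, baz=-6, foo=-15}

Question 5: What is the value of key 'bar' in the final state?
Track key 'bar' through all 6 events:
  event 1 (t=8: DEL foo): bar unchanged
  event 2 (t=16: INC bar by 9): bar (absent) -> 9
  event 3 (t=25: DEC baz by 2): bar unchanged
  event 4 (t=34: SET foo = -15): bar unchanged
  event 5 (t=38: DEC baz by 4): bar unchanged
  event 6 (t=39: SET bar = -12): bar 9 -> -12
Final: bar = -12

Answer: -12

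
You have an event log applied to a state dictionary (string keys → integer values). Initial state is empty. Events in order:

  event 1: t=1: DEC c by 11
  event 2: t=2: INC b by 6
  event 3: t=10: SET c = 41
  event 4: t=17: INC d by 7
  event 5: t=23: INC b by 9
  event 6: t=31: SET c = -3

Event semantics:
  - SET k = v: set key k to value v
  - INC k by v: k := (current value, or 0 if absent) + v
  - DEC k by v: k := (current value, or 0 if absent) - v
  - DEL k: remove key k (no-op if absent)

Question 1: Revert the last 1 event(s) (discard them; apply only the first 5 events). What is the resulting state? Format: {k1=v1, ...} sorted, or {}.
Keep first 5 events (discard last 1):
  after event 1 (t=1: DEC c by 11): {c=-11}
  after event 2 (t=2: INC b by 6): {b=6, c=-11}
  after event 3 (t=10: SET c = 41): {b=6, c=41}
  after event 4 (t=17: INC d by 7): {b=6, c=41, d=7}
  after event 5 (t=23: INC b by 9): {b=15, c=41, d=7}

Answer: {b=15, c=41, d=7}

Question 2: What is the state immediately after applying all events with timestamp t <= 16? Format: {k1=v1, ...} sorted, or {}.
Apply events with t <= 16 (3 events):
  after event 1 (t=1: DEC c by 11): {c=-11}
  after event 2 (t=2: INC b by 6): {b=6, c=-11}
  after event 3 (t=10: SET c = 41): {b=6, c=41}

Answer: {b=6, c=41}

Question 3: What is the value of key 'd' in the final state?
Track key 'd' through all 6 events:
  event 1 (t=1: DEC c by 11): d unchanged
  event 2 (t=2: INC b by 6): d unchanged
  event 3 (t=10: SET c = 41): d unchanged
  event 4 (t=17: INC d by 7): d (absent) -> 7
  event 5 (t=23: INC b by 9): d unchanged
  event 6 (t=31: SET c = -3): d unchanged
Final: d = 7

Answer: 7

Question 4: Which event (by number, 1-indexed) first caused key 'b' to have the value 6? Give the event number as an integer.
Answer: 2

Derivation:
Looking for first event where b becomes 6:
  event 2: b (absent) -> 6  <-- first match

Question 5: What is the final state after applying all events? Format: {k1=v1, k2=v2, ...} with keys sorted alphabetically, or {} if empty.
  after event 1 (t=1: DEC c by 11): {c=-11}
  after event 2 (t=2: INC b by 6): {b=6, c=-11}
  after event 3 (t=10: SET c = 41): {b=6, c=41}
  after event 4 (t=17: INC d by 7): {b=6, c=41, d=7}
  after event 5 (t=23: INC b by 9): {b=15, c=41, d=7}
  after event 6 (t=31: SET c = -3): {b=15, c=-3, d=7}

Answer: {b=15, c=-3, d=7}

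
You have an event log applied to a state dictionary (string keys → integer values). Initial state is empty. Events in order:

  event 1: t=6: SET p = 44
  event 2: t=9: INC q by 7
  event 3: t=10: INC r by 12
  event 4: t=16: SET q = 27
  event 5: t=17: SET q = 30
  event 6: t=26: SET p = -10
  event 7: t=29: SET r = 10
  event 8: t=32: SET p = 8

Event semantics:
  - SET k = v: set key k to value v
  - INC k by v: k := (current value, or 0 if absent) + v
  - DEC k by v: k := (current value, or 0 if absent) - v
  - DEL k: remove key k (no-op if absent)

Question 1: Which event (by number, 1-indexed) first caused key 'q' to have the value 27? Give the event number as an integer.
Looking for first event where q becomes 27:
  event 2: q = 7
  event 3: q = 7
  event 4: q 7 -> 27  <-- first match

Answer: 4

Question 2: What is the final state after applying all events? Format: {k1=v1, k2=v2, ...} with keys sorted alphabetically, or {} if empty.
Answer: {p=8, q=30, r=10}

Derivation:
  after event 1 (t=6: SET p = 44): {p=44}
  after event 2 (t=9: INC q by 7): {p=44, q=7}
  after event 3 (t=10: INC r by 12): {p=44, q=7, r=12}
  after event 4 (t=16: SET q = 27): {p=44, q=27, r=12}
  after event 5 (t=17: SET q = 30): {p=44, q=30, r=12}
  after event 6 (t=26: SET p = -10): {p=-10, q=30, r=12}
  after event 7 (t=29: SET r = 10): {p=-10, q=30, r=10}
  after event 8 (t=32: SET p = 8): {p=8, q=30, r=10}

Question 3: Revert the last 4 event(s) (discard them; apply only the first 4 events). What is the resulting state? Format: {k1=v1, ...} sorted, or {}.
Keep first 4 events (discard last 4):
  after event 1 (t=6: SET p = 44): {p=44}
  after event 2 (t=9: INC q by 7): {p=44, q=7}
  after event 3 (t=10: INC r by 12): {p=44, q=7, r=12}
  after event 4 (t=16: SET q = 27): {p=44, q=27, r=12}

Answer: {p=44, q=27, r=12}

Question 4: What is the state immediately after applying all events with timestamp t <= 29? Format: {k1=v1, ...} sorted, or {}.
Apply events with t <= 29 (7 events):
  after event 1 (t=6: SET p = 44): {p=44}
  after event 2 (t=9: INC q by 7): {p=44, q=7}
  after event 3 (t=10: INC r by 12): {p=44, q=7, r=12}
  after event 4 (t=16: SET q = 27): {p=44, q=27, r=12}
  after event 5 (t=17: SET q = 30): {p=44, q=30, r=12}
  after event 6 (t=26: SET p = -10): {p=-10, q=30, r=12}
  after event 7 (t=29: SET r = 10): {p=-10, q=30, r=10}

Answer: {p=-10, q=30, r=10}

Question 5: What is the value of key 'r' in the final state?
Track key 'r' through all 8 events:
  event 1 (t=6: SET p = 44): r unchanged
  event 2 (t=9: INC q by 7): r unchanged
  event 3 (t=10: INC r by 12): r (absent) -> 12
  event 4 (t=16: SET q = 27): r unchanged
  event 5 (t=17: SET q = 30): r unchanged
  event 6 (t=26: SET p = -10): r unchanged
  event 7 (t=29: SET r = 10): r 12 -> 10
  event 8 (t=32: SET p = 8): r unchanged
Final: r = 10

Answer: 10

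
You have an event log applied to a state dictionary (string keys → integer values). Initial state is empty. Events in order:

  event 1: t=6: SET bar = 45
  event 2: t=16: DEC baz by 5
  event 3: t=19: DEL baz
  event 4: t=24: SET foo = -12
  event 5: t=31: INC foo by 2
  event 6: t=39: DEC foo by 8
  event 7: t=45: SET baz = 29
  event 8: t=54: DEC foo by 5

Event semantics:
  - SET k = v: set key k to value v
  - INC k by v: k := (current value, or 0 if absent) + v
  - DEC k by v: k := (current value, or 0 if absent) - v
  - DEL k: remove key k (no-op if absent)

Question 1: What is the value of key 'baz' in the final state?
Answer: 29

Derivation:
Track key 'baz' through all 8 events:
  event 1 (t=6: SET bar = 45): baz unchanged
  event 2 (t=16: DEC baz by 5): baz (absent) -> -5
  event 3 (t=19: DEL baz): baz -5 -> (absent)
  event 4 (t=24: SET foo = -12): baz unchanged
  event 5 (t=31: INC foo by 2): baz unchanged
  event 6 (t=39: DEC foo by 8): baz unchanged
  event 7 (t=45: SET baz = 29): baz (absent) -> 29
  event 8 (t=54: DEC foo by 5): baz unchanged
Final: baz = 29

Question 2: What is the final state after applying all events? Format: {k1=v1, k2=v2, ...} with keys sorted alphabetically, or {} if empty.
Answer: {bar=45, baz=29, foo=-23}

Derivation:
  after event 1 (t=6: SET bar = 45): {bar=45}
  after event 2 (t=16: DEC baz by 5): {bar=45, baz=-5}
  after event 3 (t=19: DEL baz): {bar=45}
  after event 4 (t=24: SET foo = -12): {bar=45, foo=-12}
  after event 5 (t=31: INC foo by 2): {bar=45, foo=-10}
  after event 6 (t=39: DEC foo by 8): {bar=45, foo=-18}
  after event 7 (t=45: SET baz = 29): {bar=45, baz=29, foo=-18}
  after event 8 (t=54: DEC foo by 5): {bar=45, baz=29, foo=-23}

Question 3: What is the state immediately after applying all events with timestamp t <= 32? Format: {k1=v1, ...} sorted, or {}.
Answer: {bar=45, foo=-10}

Derivation:
Apply events with t <= 32 (5 events):
  after event 1 (t=6: SET bar = 45): {bar=45}
  after event 2 (t=16: DEC baz by 5): {bar=45, baz=-5}
  after event 3 (t=19: DEL baz): {bar=45}
  after event 4 (t=24: SET foo = -12): {bar=45, foo=-12}
  after event 5 (t=31: INC foo by 2): {bar=45, foo=-10}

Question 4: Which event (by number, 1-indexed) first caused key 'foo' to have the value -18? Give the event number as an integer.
Looking for first event where foo becomes -18:
  event 4: foo = -12
  event 5: foo = -10
  event 6: foo -10 -> -18  <-- first match

Answer: 6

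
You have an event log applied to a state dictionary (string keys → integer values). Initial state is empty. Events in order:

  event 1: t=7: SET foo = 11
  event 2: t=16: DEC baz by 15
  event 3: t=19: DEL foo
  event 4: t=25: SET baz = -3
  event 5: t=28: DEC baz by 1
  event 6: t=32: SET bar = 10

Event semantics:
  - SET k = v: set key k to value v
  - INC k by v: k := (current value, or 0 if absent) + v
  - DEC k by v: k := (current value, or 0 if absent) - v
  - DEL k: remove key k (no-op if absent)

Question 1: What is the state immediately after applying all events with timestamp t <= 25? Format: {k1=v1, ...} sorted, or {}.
Apply events with t <= 25 (4 events):
  after event 1 (t=7: SET foo = 11): {foo=11}
  after event 2 (t=16: DEC baz by 15): {baz=-15, foo=11}
  after event 3 (t=19: DEL foo): {baz=-15}
  after event 4 (t=25: SET baz = -3): {baz=-3}

Answer: {baz=-3}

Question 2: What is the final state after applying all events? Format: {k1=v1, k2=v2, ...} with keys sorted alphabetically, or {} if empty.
  after event 1 (t=7: SET foo = 11): {foo=11}
  after event 2 (t=16: DEC baz by 15): {baz=-15, foo=11}
  after event 3 (t=19: DEL foo): {baz=-15}
  after event 4 (t=25: SET baz = -3): {baz=-3}
  after event 5 (t=28: DEC baz by 1): {baz=-4}
  after event 6 (t=32: SET bar = 10): {bar=10, baz=-4}

Answer: {bar=10, baz=-4}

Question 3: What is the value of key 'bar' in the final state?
Track key 'bar' through all 6 events:
  event 1 (t=7: SET foo = 11): bar unchanged
  event 2 (t=16: DEC baz by 15): bar unchanged
  event 3 (t=19: DEL foo): bar unchanged
  event 4 (t=25: SET baz = -3): bar unchanged
  event 5 (t=28: DEC baz by 1): bar unchanged
  event 6 (t=32: SET bar = 10): bar (absent) -> 10
Final: bar = 10

Answer: 10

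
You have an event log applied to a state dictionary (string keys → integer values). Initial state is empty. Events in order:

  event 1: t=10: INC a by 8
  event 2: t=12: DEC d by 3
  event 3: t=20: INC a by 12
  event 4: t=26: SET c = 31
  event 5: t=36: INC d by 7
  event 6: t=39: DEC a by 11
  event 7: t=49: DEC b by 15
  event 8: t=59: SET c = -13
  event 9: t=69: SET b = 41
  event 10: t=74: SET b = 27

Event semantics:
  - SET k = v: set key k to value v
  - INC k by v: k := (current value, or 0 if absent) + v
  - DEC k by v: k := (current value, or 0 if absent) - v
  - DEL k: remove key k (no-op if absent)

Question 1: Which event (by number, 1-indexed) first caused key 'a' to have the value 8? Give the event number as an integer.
Answer: 1

Derivation:
Looking for first event where a becomes 8:
  event 1: a (absent) -> 8  <-- first match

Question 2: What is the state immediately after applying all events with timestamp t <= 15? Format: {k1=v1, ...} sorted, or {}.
Answer: {a=8, d=-3}

Derivation:
Apply events with t <= 15 (2 events):
  after event 1 (t=10: INC a by 8): {a=8}
  after event 2 (t=12: DEC d by 3): {a=8, d=-3}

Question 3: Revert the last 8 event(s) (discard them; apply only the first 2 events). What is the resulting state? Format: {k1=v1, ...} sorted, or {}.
Keep first 2 events (discard last 8):
  after event 1 (t=10: INC a by 8): {a=8}
  after event 2 (t=12: DEC d by 3): {a=8, d=-3}

Answer: {a=8, d=-3}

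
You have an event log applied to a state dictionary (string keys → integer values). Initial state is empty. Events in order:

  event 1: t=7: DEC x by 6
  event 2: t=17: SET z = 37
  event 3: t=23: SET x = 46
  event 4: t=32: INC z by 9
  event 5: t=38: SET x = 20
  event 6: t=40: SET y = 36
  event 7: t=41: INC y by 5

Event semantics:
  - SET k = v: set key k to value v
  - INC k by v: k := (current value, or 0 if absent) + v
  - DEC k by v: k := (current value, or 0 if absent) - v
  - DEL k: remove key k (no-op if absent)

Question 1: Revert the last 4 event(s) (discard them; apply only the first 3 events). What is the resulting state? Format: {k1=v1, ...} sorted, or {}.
Answer: {x=46, z=37}

Derivation:
Keep first 3 events (discard last 4):
  after event 1 (t=7: DEC x by 6): {x=-6}
  after event 2 (t=17: SET z = 37): {x=-6, z=37}
  after event 3 (t=23: SET x = 46): {x=46, z=37}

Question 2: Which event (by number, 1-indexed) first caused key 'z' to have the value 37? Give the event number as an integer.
Looking for first event where z becomes 37:
  event 2: z (absent) -> 37  <-- first match

Answer: 2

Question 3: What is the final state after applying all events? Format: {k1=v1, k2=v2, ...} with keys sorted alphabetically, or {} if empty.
Answer: {x=20, y=41, z=46}

Derivation:
  after event 1 (t=7: DEC x by 6): {x=-6}
  after event 2 (t=17: SET z = 37): {x=-6, z=37}
  after event 3 (t=23: SET x = 46): {x=46, z=37}
  after event 4 (t=32: INC z by 9): {x=46, z=46}
  after event 5 (t=38: SET x = 20): {x=20, z=46}
  after event 6 (t=40: SET y = 36): {x=20, y=36, z=46}
  after event 7 (t=41: INC y by 5): {x=20, y=41, z=46}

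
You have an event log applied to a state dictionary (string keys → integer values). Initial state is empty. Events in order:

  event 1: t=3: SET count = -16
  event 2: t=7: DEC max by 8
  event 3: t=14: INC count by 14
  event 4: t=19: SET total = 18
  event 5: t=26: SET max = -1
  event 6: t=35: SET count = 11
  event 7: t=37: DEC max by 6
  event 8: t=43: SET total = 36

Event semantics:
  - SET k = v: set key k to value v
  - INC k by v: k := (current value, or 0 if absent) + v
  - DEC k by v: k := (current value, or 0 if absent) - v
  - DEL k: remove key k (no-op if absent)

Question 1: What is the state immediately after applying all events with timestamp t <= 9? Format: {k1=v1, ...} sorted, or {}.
Apply events with t <= 9 (2 events):
  after event 1 (t=3: SET count = -16): {count=-16}
  after event 2 (t=7: DEC max by 8): {count=-16, max=-8}

Answer: {count=-16, max=-8}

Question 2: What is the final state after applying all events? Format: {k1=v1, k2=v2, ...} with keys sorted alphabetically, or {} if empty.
Answer: {count=11, max=-7, total=36}

Derivation:
  after event 1 (t=3: SET count = -16): {count=-16}
  after event 2 (t=7: DEC max by 8): {count=-16, max=-8}
  after event 3 (t=14: INC count by 14): {count=-2, max=-8}
  after event 4 (t=19: SET total = 18): {count=-2, max=-8, total=18}
  after event 5 (t=26: SET max = -1): {count=-2, max=-1, total=18}
  after event 6 (t=35: SET count = 11): {count=11, max=-1, total=18}
  after event 7 (t=37: DEC max by 6): {count=11, max=-7, total=18}
  after event 8 (t=43: SET total = 36): {count=11, max=-7, total=36}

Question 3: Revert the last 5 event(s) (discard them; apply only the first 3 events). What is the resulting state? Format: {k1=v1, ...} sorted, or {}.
Answer: {count=-2, max=-8}

Derivation:
Keep first 3 events (discard last 5):
  after event 1 (t=3: SET count = -16): {count=-16}
  after event 2 (t=7: DEC max by 8): {count=-16, max=-8}
  after event 3 (t=14: INC count by 14): {count=-2, max=-8}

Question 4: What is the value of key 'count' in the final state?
Answer: 11

Derivation:
Track key 'count' through all 8 events:
  event 1 (t=3: SET count = -16): count (absent) -> -16
  event 2 (t=7: DEC max by 8): count unchanged
  event 3 (t=14: INC count by 14): count -16 -> -2
  event 4 (t=19: SET total = 18): count unchanged
  event 5 (t=26: SET max = -1): count unchanged
  event 6 (t=35: SET count = 11): count -2 -> 11
  event 7 (t=37: DEC max by 6): count unchanged
  event 8 (t=43: SET total = 36): count unchanged
Final: count = 11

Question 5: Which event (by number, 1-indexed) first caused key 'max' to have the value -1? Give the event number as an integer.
Looking for first event where max becomes -1:
  event 2: max = -8
  event 3: max = -8
  event 4: max = -8
  event 5: max -8 -> -1  <-- first match

Answer: 5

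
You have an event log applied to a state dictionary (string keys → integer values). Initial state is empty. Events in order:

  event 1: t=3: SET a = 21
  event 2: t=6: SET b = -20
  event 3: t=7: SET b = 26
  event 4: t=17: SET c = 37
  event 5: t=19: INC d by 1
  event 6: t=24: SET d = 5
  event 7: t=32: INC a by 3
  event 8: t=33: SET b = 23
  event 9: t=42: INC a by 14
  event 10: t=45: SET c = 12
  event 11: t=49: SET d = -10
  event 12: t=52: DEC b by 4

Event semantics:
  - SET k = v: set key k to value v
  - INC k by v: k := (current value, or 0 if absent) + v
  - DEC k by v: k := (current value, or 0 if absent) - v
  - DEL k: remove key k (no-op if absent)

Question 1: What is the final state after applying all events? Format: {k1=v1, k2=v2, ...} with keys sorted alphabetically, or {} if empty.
Answer: {a=38, b=19, c=12, d=-10}

Derivation:
  after event 1 (t=3: SET a = 21): {a=21}
  after event 2 (t=6: SET b = -20): {a=21, b=-20}
  after event 3 (t=7: SET b = 26): {a=21, b=26}
  after event 4 (t=17: SET c = 37): {a=21, b=26, c=37}
  after event 5 (t=19: INC d by 1): {a=21, b=26, c=37, d=1}
  after event 6 (t=24: SET d = 5): {a=21, b=26, c=37, d=5}
  after event 7 (t=32: INC a by 3): {a=24, b=26, c=37, d=5}
  after event 8 (t=33: SET b = 23): {a=24, b=23, c=37, d=5}
  after event 9 (t=42: INC a by 14): {a=38, b=23, c=37, d=5}
  after event 10 (t=45: SET c = 12): {a=38, b=23, c=12, d=5}
  after event 11 (t=49: SET d = -10): {a=38, b=23, c=12, d=-10}
  after event 12 (t=52: DEC b by 4): {a=38, b=19, c=12, d=-10}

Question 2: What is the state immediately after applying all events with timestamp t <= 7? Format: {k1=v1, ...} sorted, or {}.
Apply events with t <= 7 (3 events):
  after event 1 (t=3: SET a = 21): {a=21}
  after event 2 (t=6: SET b = -20): {a=21, b=-20}
  after event 3 (t=7: SET b = 26): {a=21, b=26}

Answer: {a=21, b=26}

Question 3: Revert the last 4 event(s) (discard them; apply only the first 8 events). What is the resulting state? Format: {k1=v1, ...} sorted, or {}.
Keep first 8 events (discard last 4):
  after event 1 (t=3: SET a = 21): {a=21}
  after event 2 (t=6: SET b = -20): {a=21, b=-20}
  after event 3 (t=7: SET b = 26): {a=21, b=26}
  after event 4 (t=17: SET c = 37): {a=21, b=26, c=37}
  after event 5 (t=19: INC d by 1): {a=21, b=26, c=37, d=1}
  after event 6 (t=24: SET d = 5): {a=21, b=26, c=37, d=5}
  after event 7 (t=32: INC a by 3): {a=24, b=26, c=37, d=5}
  after event 8 (t=33: SET b = 23): {a=24, b=23, c=37, d=5}

Answer: {a=24, b=23, c=37, d=5}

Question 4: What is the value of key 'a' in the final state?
Track key 'a' through all 12 events:
  event 1 (t=3: SET a = 21): a (absent) -> 21
  event 2 (t=6: SET b = -20): a unchanged
  event 3 (t=7: SET b = 26): a unchanged
  event 4 (t=17: SET c = 37): a unchanged
  event 5 (t=19: INC d by 1): a unchanged
  event 6 (t=24: SET d = 5): a unchanged
  event 7 (t=32: INC a by 3): a 21 -> 24
  event 8 (t=33: SET b = 23): a unchanged
  event 9 (t=42: INC a by 14): a 24 -> 38
  event 10 (t=45: SET c = 12): a unchanged
  event 11 (t=49: SET d = -10): a unchanged
  event 12 (t=52: DEC b by 4): a unchanged
Final: a = 38

Answer: 38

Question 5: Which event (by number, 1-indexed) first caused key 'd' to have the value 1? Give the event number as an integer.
Answer: 5

Derivation:
Looking for first event where d becomes 1:
  event 5: d (absent) -> 1  <-- first match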